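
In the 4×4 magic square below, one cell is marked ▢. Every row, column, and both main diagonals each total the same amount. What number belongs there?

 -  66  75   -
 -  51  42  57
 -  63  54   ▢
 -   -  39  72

45

Column 3 is complete and sums to 210; that is the magic constant.
Using row 2: 51 + 42 + 57 + ? → (2,1) = 210 − 150 = 60.
Using column 2: 66 + 51 + 63 + ? → (4,2) = 210 − 180 = 30.
Using main diagonal: 51 + 54 + 72 + ? → (1,1) = 210 − 177 = 33.
Row 1: 33 + 66 + 75 + ? = 210, so (1,4) = 36.
The remaining cell in row 4 is (4,1) = 210 − 141 = 69.
Column 1: 33 + 60 + 69 + ? = 210, so (3,1) = 48.
Using column 4: 36 + 57 + 72 + ? → (3,4) = 210 − 165 = 45.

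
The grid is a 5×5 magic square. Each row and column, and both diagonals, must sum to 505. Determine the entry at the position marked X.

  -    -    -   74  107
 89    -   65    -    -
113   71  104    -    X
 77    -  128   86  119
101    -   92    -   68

80

From row 4, 505 − (77 + 128 + 86 + 119) gives (4,2) = 95.
Using column 1: 89 + 113 + 77 + 101 + ? → (1,1) = 505 − 380 = 125.
Column 3 needs 505; the known cells sum to 389, so (1,3) = 116.
The remaining cell in main diagonal is (2,2) = 505 − 383 = 122.
Anti-diagonal: 107 + 104 + 95 + 101 + ? = 505, so (2,4) = 98.
From row 1, 505 − (125 + 116 + 74 + 107) gives (1,2) = 83.
Row 2: 89 + 122 + 65 + 98 + ? = 505, so (2,5) = 131.
The remaining cell in column 2 is (5,2) = 505 − 371 = 134.
Column 5: 107 + 131 + 119 + 68 + ? = 505, so (3,5) = 80.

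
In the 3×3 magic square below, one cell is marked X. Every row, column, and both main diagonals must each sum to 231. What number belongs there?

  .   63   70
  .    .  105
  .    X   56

Row 1 must total 231; the given cells sum to 133, so (1,1) = 98.
From main diagonal, 231 − (98 + 56) gives (2,2) = 77.
Using anti-diagonal: 70 + 77 + ? → (3,1) = 231 − 147 = 84.
Row 2 needs 231; the known cells sum to 182, so (2,1) = 49.
Row 3: 84 + 56 + ? = 231, so (3,2) = 91.

91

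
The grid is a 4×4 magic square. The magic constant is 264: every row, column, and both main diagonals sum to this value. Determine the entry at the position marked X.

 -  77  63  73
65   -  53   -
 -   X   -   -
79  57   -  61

59

Row 1: 77 + 63 + 73 + ? = 264, so (1,1) = 51.
Row 4: 79 + 57 + 61 + ? = 264, so (4,3) = 67.
Column 1: 51 + 65 + 79 + ? = 264, so (3,1) = 69.
Column 3 needs 264; the known cells sum to 183, so (3,3) = 81.
Using main diagonal: 51 + 81 + 61 + ? → (2,2) = 264 − 193 = 71.
The remaining cell in anti-diagonal is (3,2) = 264 − 205 = 59.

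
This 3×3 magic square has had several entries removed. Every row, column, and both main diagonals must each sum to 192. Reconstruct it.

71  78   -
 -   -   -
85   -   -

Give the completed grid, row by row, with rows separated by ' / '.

Row 1 must total 192; the given cells sum to 149, so (1,3) = 43.
The remaining cell in column 1 is (2,1) = 192 − 156 = 36.
From anti-diagonal, 192 − (43 + 85) gives (2,2) = 64.
Row 2: 36 + 64 + ? = 192, so (2,3) = 92.
Column 2 needs 192; the known cells sum to 142, so (3,2) = 50.
The remaining cell in column 3 is (3,3) = 192 − 135 = 57.

71 78 43 / 36 64 92 / 85 50 57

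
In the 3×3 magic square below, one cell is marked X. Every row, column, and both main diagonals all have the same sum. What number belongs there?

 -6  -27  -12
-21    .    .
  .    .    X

Row 1 is complete and sums to -45; that is the magic constant.
The remaining cell in column 1 is (3,1) = -45 − (-27) = -18.
Anti-diagonal must total -45; the given cells sum to -30, so (2,2) = -15.
Row 2: -21 + (-15) + ? = -45, so (2,3) = -9.
Using column 2: -27 + (-15) + ? → (3,2) = -45 − (-42) = -3.
From column 3, -45 − (-12 + (-9)) gives (3,3) = -24.

-24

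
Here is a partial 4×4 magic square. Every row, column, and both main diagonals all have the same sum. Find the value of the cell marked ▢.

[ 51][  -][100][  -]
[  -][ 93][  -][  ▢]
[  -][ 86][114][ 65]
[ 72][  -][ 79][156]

Main diagonal is complete and sums to 414; that is the magic constant.
Row 3: 86 + 114 + 65 + ? = 414, so (3,1) = 149.
Row 4 must total 414; the given cells sum to 307, so (4,2) = 107.
Using column 1: 51 + 149 + 72 + ? → (2,1) = 414 − 272 = 142.
Using column 2: 93 + 86 + 107 + ? → (1,2) = 414 − 286 = 128.
Column 3 needs 414; the known cells sum to 293, so (2,3) = 121.
The remaining cell in anti-diagonal is (1,4) = 414 − 279 = 135.
The remaining cell in row 2 is (2,4) = 414 − 356 = 58.

58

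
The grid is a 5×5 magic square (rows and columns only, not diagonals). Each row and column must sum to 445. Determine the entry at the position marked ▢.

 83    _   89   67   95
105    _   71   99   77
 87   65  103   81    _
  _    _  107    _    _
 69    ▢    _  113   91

From row 1, 445 − (83 + 89 + 67 + 95) gives (1,2) = 111.
Row 2: 105 + 71 + 99 + 77 + ? = 445, so (2,2) = 93.
From row 3, 445 − (87 + 65 + 103 + 81) gives (3,5) = 109.
From column 1, 445 − (83 + 105 + 87 + 69) gives (4,1) = 101.
Column 3 must total 445; the given cells sum to 370, so (5,3) = 75.
Using column 4: 67 + 99 + 81 + 113 + ? → (4,4) = 445 − 360 = 85.
Using column 5: 95 + 77 + 109 + 91 + ? → (4,5) = 445 − 372 = 73.
From row 4, 445 − (101 + 107 + 85 + 73) gives (4,2) = 79.
Row 5: 69 + 75 + 113 + 91 + ? = 445, so (5,2) = 97.

97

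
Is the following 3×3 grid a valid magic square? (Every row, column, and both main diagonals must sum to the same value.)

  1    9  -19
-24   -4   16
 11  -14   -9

No — row 3 sums to -12 but column 2 sums to -9.

Row 1: 1 + 9 + (-19) = -9.
Row 2: -24 + (-4) + 16 = -12.
Row 3: 11 + (-14) + (-9) = -12.
Column 1: 1 + (-24) + 11 = -12.
Column 2: 9 + (-4) + (-14) = -9.
Column 3: -19 + 16 + (-9) = -12.
Main diagonal: 1 + (-4) + (-9) = -12.
Anti-diagonal: -19 + (-4) + 11 = -12.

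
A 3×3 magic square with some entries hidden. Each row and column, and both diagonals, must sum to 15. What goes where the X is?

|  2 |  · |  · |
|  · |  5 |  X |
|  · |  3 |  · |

Column 2 needs 15; the known cells sum to 8, so (1,2) = 7.
Using main diagonal: 2 + 5 + ? → (3,3) = 15 − 7 = 8.
Row 1: 2 + 7 + ? = 15, so (1,3) = 6.
The remaining cell in row 3 is (3,1) = 15 − 11 = 4.
Column 1: 2 + 4 + ? = 15, so (2,1) = 9.
The remaining cell in column 3 is (2,3) = 15 − 14 = 1.

1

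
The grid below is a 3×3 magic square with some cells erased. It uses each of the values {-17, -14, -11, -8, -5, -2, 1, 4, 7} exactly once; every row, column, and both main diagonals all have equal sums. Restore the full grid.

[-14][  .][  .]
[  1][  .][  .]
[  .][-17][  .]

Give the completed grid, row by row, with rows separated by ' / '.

The 9 entries sum to -45, so each line sums to -45/3 = -15.
Column 1: -14 + 1 + ? = -15, so (3,1) = -2.
From row 3, -15 − (-2 + (-17)) gives (3,3) = 4.
Main diagonal needs -15; the known cells sum to -10, so (2,2) = -5.
The remaining cell in anti-diagonal is (1,3) = -15 − (-7) = -8.
The remaining cell in row 1 is (1,2) = -15 − (-22) = 7.
Row 2 must total -15; the given cells sum to -4, so (2,3) = -11.

-14 7 -8 / 1 -5 -11 / -2 -17 4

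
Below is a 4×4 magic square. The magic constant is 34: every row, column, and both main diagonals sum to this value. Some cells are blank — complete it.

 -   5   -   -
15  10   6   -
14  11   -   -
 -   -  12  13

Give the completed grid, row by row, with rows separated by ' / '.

Row 2 must total 34; the given cells sum to 31, so (2,4) = 3.
From column 2, 34 − (5 + 10 + 11) gives (4,2) = 8.
Row 4 must total 34; the given cells sum to 33, so (4,1) = 1.
Column 1 must total 34; the given cells sum to 30, so (1,1) = 4.
The remaining cell in main diagonal is (3,3) = 34 − 27 = 7.
Using anti-diagonal: 6 + 11 + 1 + ? → (1,4) = 34 − 18 = 16.
From row 1, 34 − (4 + 5 + 16) gives (1,3) = 9.
Using row 3: 14 + 11 + 7 + ? → (3,4) = 34 − 32 = 2.

4 5 9 16 / 15 10 6 3 / 14 11 7 2 / 1 8 12 13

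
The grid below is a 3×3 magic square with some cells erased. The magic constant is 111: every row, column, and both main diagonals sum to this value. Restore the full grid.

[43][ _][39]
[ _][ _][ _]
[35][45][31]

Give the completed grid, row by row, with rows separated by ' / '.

43 29 39 / 33 37 41 / 35 45 31

Row 1 must total 111; the given cells sum to 82, so (1,2) = 29.
Using column 1: 43 + 35 + ? → (2,1) = 111 − 78 = 33.
Column 2 must total 111; the given cells sum to 74, so (2,2) = 37.
Column 3 must total 111; the given cells sum to 70, so (2,3) = 41.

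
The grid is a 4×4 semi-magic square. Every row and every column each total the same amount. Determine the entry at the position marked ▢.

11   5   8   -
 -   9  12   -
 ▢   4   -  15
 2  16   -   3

Column 2 is complete and sums to 34; that is the magic constant.
Row 1: 11 + 5 + 8 + ? = 34, so (1,4) = 10.
Row 4 needs 34; the known cells sum to 21, so (4,3) = 13.
Using column 3: 8 + 12 + 13 + ? → (3,3) = 34 − 33 = 1.
From column 4, 34 − (10 + 15 + 3) gives (2,4) = 6.
Row 2 needs 34; the known cells sum to 27, so (2,1) = 7.
From row 3, 34 − (4 + 1 + 15) gives (3,1) = 14.

14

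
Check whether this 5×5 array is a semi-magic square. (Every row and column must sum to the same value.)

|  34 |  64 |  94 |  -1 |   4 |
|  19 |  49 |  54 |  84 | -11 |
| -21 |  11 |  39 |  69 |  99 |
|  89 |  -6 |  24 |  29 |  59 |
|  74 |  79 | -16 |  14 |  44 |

Row 1: 34 + 64 + 94 + (-1) + 4 = 195.
Row 2: 19 + 49 + 54 + 84 + (-11) = 195.
Row 3: -21 + 11 + 39 + 69 + 99 = 197.
Row 4: 89 + (-6) + 24 + 29 + 59 = 195.
Row 5: 74 + 79 + (-16) + 14 + 44 = 195.
Column 1: 34 + 19 + (-21) + 89 + 74 = 195.
Column 2: 64 + 49 + 11 + (-6) + 79 = 197.
Column 3: 94 + 54 + 39 + 24 + (-16) = 195.
Column 4: -1 + 84 + 69 + 29 + 14 = 195.
Column 5: 4 + (-11) + 99 + 59 + 44 = 195.

No — row 5 sums to 195 but column 2 sums to 197.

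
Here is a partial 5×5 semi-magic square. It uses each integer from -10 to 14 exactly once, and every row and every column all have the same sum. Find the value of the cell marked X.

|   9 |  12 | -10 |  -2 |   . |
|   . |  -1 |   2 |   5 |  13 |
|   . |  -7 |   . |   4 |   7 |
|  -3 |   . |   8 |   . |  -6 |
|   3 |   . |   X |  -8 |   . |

14

The entries are -10 through 14, which sum to 50, so each line sums to 50/5 = 10.
From row 1, 10 − (9 + 12 + (-10) + (-2)) gives (1,5) = 1.
Using row 2: -1 + 2 + 5 + 13 + ? → (2,1) = 10 − 19 = -9.
Using column 1: 9 + (-9) + (-3) + 3 + ? → (3,1) = 10 − 0 = 10.
Using column 4: -2 + 5 + 4 + (-8) + ? → (4,4) = 10 − (-1) = 11.
Using column 5: 1 + 13 + 7 + (-6) + ? → (5,5) = 10 − 15 = -5.
From row 3, 10 − (10 + (-7) + 4 + 7) gives (3,3) = -4.
Row 4 must total 10; the given cells sum to 10, so (4,2) = 0.
Column 2 needs 10; the known cells sum to 4, so (5,2) = 6.
From column 3, 10 − (-10 + 2 + (-4) + 8) gives (5,3) = 14.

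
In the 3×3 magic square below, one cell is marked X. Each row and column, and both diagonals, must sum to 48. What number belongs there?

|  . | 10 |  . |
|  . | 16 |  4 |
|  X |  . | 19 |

7

Row 2: 16 + 4 + ? = 48, so (2,1) = 28.
Column 2 must total 48; the given cells sum to 26, so (3,2) = 22.
Column 3 must total 48; the given cells sum to 23, so (1,3) = 25.
From main diagonal, 48 − (16 + 19) gives (1,1) = 13.
Anti-diagonal: 25 + 16 + ? = 48, so (3,1) = 7.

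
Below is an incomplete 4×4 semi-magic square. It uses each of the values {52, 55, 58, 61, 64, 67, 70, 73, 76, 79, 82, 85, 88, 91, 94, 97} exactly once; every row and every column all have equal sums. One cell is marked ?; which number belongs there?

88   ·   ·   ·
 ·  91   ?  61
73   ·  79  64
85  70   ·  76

The 16 entries sum to 1192, so each line sums to 1192/4 = 298.
The remaining cell in row 3 is (3,2) = 298 − 216 = 82.
Row 4 needs 298; the known cells sum to 231, so (4,3) = 67.
Column 1 needs 298; the known cells sum to 246, so (2,1) = 52.
Column 2 must total 298; the given cells sum to 243, so (1,2) = 55.
Column 4 must total 298; the given cells sum to 201, so (1,4) = 97.
The remaining cell in row 1 is (1,3) = 298 − 240 = 58.
The remaining cell in row 2 is (2,3) = 298 − 204 = 94.

94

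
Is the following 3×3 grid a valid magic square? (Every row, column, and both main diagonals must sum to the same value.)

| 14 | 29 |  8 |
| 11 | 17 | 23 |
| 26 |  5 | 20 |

Yes

Row 1: 14 + 29 + 8 = 51.
Row 2: 11 + 17 + 23 = 51.
Row 3: 26 + 5 + 20 = 51.
Column 1: 14 + 11 + 26 = 51.
Column 2: 29 + 17 + 5 = 51.
Column 3: 8 + 23 + 20 = 51.
Main diagonal: 14 + 17 + 20 = 51.
Anti-diagonal: 8 + 17 + 26 = 51.
All lines sum to 51.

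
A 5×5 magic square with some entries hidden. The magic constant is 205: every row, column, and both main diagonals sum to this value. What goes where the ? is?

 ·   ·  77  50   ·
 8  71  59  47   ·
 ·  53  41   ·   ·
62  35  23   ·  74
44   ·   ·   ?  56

From row 2, 205 − (8 + 71 + 59 + 47) gives (2,5) = 20.
Row 4 must total 205; the given cells sum to 194, so (4,4) = 11.
From column 3, 205 − (77 + 59 + 41 + 23) gives (5,3) = 5.
Using main diagonal: 71 + 41 + 11 + 56 + ? → (1,1) = 205 − 179 = 26.
From anti-diagonal, 205 − (47 + 41 + 35 + 44) gives (1,5) = 38.
Row 1 needs 205; the known cells sum to 191, so (1,2) = 14.
Column 1: 26 + 8 + 62 + 44 + ? = 205, so (3,1) = 65.
Using column 2: 14 + 71 + 53 + 35 + ? → (5,2) = 205 − 173 = 32.
From column 5, 205 − (38 + 20 + 74 + 56) gives (3,5) = 17.
Row 3 needs 205; the known cells sum to 176, so (3,4) = 29.
The remaining cell in row 5 is (5,4) = 205 − 137 = 68.

68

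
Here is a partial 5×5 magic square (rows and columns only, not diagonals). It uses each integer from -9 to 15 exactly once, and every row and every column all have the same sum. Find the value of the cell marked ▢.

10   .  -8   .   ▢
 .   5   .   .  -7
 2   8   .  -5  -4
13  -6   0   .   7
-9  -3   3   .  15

4

The entries are -9 through 15, which sum to 75, so each line sums to 75/5 = 15.
The remaining cell in row 3 is (3,3) = 15 − 1 = 14.
Using row 4: 13 + (-6) + 0 + 7 + ? → (4,4) = 15 − 14 = 1.
Row 5 must total 15; the given cells sum to 6, so (5,4) = 9.
Using column 1: 10 + 2 + 13 + (-9) + ? → (2,1) = 15 − 16 = -1.
Column 2 must total 15; the given cells sum to 4, so (1,2) = 11.
Using column 3: -8 + 14 + 0 + 3 + ? → (2,3) = 15 − 9 = 6.
From column 5, 15 − (-7 + (-4) + 7 + 15) gives (1,5) = 4.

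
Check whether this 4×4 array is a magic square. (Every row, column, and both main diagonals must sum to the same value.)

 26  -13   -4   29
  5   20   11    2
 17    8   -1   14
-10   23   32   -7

Yes

Row 1: 26 + (-13) + (-4) + 29 = 38.
Row 2: 5 + 20 + 11 + 2 = 38.
Row 3: 17 + 8 + (-1) + 14 = 38.
Row 4: -10 + 23 + 32 + (-7) = 38.
Column 1: 26 + 5 + 17 + (-10) = 38.
Column 2: -13 + 20 + 8 + 23 = 38.
Column 3: -4 + 11 + (-1) + 32 = 38.
Column 4: 29 + 2 + 14 + (-7) = 38.
Main diagonal: 26 + 20 + (-1) + (-7) = 38.
Anti-diagonal: 29 + 11 + 8 + (-10) = 38.
All lines sum to 38.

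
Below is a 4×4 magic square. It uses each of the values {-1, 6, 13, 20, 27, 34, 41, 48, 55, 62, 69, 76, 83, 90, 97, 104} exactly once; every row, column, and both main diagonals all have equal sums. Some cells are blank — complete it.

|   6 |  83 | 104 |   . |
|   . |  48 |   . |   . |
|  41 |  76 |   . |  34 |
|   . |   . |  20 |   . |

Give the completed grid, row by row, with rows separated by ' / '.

6 83 104 13 / 69 48 27 62 / 41 76 55 34 / 90 -1 20 97

The 16 entries sum to 824, so each line sums to 824/4 = 206.
The remaining cell in row 1 is (1,4) = 206 − 193 = 13.
From row 3, 206 − (41 + 76 + 34) gives (3,3) = 55.
Using column 2: 83 + 48 + 76 + ? → (4,2) = 206 − 207 = -1.
Column 3 must total 206; the given cells sum to 179, so (2,3) = 27.
The remaining cell in main diagonal is (4,4) = 206 − 109 = 97.
Using anti-diagonal: 13 + 27 + 76 + ? → (4,1) = 206 − 116 = 90.
Column 1: 6 + 41 + 90 + ? = 206, so (2,1) = 69.
The remaining cell in column 4 is (2,4) = 206 − 144 = 62.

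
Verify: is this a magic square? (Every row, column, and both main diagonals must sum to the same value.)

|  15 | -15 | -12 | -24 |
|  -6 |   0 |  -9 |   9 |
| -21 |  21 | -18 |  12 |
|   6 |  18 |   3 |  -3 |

Row 1: 15 + (-15) + (-12) + (-24) = -36.
Row 2: -6 + 0 + (-9) + 9 = -6.
Row 3: -21 + 21 + (-18) + 12 = -6.
Row 4: 6 + 18 + 3 + (-3) = 24.
Column 1: 15 + (-6) + (-21) + 6 = -6.
Column 2: -15 + 0 + 21 + 18 = 24.
Column 3: -12 + (-9) + (-18) + 3 = -36.
Column 4: -24 + 9 + 12 + (-3) = -6.
Main diagonal: 15 + 0 + (-18) + (-3) = -6.
Anti-diagonal: -24 + (-9) + 21 + 6 = -6.

No — row 3 sums to -6 but column 2 sums to 24.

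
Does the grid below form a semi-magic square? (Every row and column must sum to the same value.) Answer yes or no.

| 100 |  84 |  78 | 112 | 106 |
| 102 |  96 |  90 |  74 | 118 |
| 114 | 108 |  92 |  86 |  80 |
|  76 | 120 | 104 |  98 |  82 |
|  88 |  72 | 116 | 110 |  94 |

Yes

Row 1: 100 + 84 + 78 + 112 + 106 = 480.
Row 2: 102 + 96 + 90 + 74 + 118 = 480.
Row 3: 114 + 108 + 92 + 86 + 80 = 480.
Row 4: 76 + 120 + 104 + 98 + 82 = 480.
Row 5: 88 + 72 + 116 + 110 + 94 = 480.
Column 1: 100 + 102 + 114 + 76 + 88 = 480.
Column 2: 84 + 96 + 108 + 120 + 72 = 480.
Column 3: 78 + 90 + 92 + 104 + 116 = 480.
Column 4: 112 + 74 + 86 + 98 + 110 = 480.
Column 5: 106 + 118 + 80 + 82 + 94 = 480.
All lines sum to 480.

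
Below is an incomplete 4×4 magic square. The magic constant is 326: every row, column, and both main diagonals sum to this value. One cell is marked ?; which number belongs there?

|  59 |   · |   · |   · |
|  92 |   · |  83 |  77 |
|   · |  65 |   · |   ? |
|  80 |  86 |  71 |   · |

Row 2 needs 326; the known cells sum to 252, so (2,2) = 74.
Using row 4: 80 + 86 + 71 + ? → (4,4) = 326 − 237 = 89.
From column 1, 326 − (59 + 92 + 80) gives (3,1) = 95.
Column 2 needs 326; the known cells sum to 225, so (1,2) = 101.
Using main diagonal: 59 + 74 + 89 + ? → (3,3) = 326 − 222 = 104.
Anti-diagonal must total 326; the given cells sum to 228, so (1,4) = 98.
From row 1, 326 − (59 + 101 + 98) gives (1,3) = 68.
The remaining cell in row 3 is (3,4) = 326 − 264 = 62.

62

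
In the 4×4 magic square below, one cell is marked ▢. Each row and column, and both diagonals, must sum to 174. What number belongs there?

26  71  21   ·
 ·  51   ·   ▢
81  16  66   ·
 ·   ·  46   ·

Row 1: 26 + 71 + 21 + ? = 174, so (1,4) = 56.
Row 3: 81 + 16 + 66 + ? = 174, so (3,4) = 11.
The remaining cell in column 2 is (4,2) = 174 − 138 = 36.
From column 3, 174 − (21 + 66 + 46) gives (2,3) = 41.
Main diagonal needs 174; the known cells sum to 143, so (4,4) = 31.
The remaining cell in anti-diagonal is (4,1) = 174 − 113 = 61.
Column 1: 26 + 81 + 61 + ? = 174, so (2,1) = 6.
Column 4 needs 174; the known cells sum to 98, so (2,4) = 76.

76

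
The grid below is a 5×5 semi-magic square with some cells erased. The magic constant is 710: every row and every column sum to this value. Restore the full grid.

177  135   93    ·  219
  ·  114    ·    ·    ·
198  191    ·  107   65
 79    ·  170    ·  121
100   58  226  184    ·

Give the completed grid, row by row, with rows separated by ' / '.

Row 1: 177 + 135 + 93 + 219 + ? = 710, so (1,4) = 86.
From row 3, 710 − (198 + 191 + 107 + 65) gives (3,3) = 149.
From row 5, 710 − (100 + 58 + 226 + 184) gives (5,5) = 142.
Using column 1: 177 + 198 + 79 + 100 + ? → (2,1) = 710 − 554 = 156.
The remaining cell in column 2 is (4,2) = 710 − 498 = 212.
Column 3: 93 + 149 + 170 + 226 + ? = 710, so (2,3) = 72.
Column 5 needs 710; the known cells sum to 547, so (2,5) = 163.
Row 2 needs 710; the known cells sum to 505, so (2,4) = 205.
Using row 4: 79 + 212 + 170 + 121 + ? → (4,4) = 710 − 582 = 128.

177 135 93 86 219 / 156 114 72 205 163 / 198 191 149 107 65 / 79 212 170 128 121 / 100 58 226 184 142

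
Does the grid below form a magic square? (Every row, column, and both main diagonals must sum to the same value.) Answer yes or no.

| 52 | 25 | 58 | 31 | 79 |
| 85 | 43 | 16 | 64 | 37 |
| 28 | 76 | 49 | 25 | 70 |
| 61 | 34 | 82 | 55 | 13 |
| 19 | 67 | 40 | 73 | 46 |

No — column 3 sums to 245 but row 3 sums to 248.

Row 1: 52 + 25 + 58 + 31 + 79 = 245.
Row 2: 85 + 43 + 16 + 64 + 37 = 245.
Row 3: 28 + 76 + 49 + 25 + 70 = 248.
Row 4: 61 + 34 + 82 + 55 + 13 = 245.
Row 5: 19 + 67 + 40 + 73 + 46 = 245.
Column 1: 52 + 85 + 28 + 61 + 19 = 245.
Column 2: 25 + 43 + 76 + 34 + 67 = 245.
Column 3: 58 + 16 + 49 + 82 + 40 = 245.
Column 4: 31 + 64 + 25 + 55 + 73 = 248.
Column 5: 79 + 37 + 70 + 13 + 46 = 245.
Main diagonal: 52 + 43 + 49 + 55 + 46 = 245.
Anti-diagonal: 79 + 64 + 49 + 34 + 19 = 245.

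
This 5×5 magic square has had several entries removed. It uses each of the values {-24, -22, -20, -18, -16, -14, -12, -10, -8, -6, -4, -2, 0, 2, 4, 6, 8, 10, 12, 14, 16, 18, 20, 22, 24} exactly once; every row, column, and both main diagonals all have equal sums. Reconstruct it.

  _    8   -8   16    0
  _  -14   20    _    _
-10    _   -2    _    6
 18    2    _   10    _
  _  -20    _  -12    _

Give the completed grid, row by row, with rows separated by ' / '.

-16 8 -8 16 0 / 12 -14 20 4 -22 / -10 24 -2 -18 6 / 18 2 -24 10 -6 / -4 -20 14 -12 22

The 25 entries sum to 0, so each line sums to 0/5 = 0.
Using row 1: 8 + (-8) + 16 + 0 + ? → (1,1) = 0 − 16 = -16.
Column 2: 8 + (-14) + 2 + (-20) + ? = 0, so (3,2) = 24.
From main diagonal, 0 − (-16 + (-14) + (-2) + 10) gives (5,5) = 22.
Row 3: -10 + 24 + (-2) + 6 + ? = 0, so (3,4) = -18.
The remaining cell in column 4 is (2,4) = 0 − (-4) = 4.
Anti-diagonal: 0 + 4 + (-2) + 2 + ? = 0, so (5,1) = -4.
Row 5 needs 0; the known cells sum to -14, so (5,3) = 14.
Column 1: -16 + (-10) + 18 + (-4) + ? = 0, so (2,1) = 12.
The remaining cell in column 3 is (4,3) = 0 − 24 = -24.
The remaining cell in row 2 is (2,5) = 0 − 22 = -22.
Row 4: 18 + 2 + (-24) + 10 + ? = 0, so (4,5) = -6.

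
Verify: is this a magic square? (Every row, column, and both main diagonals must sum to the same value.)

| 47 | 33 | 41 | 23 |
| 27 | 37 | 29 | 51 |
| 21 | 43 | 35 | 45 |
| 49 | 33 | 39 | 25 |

No — column 1 sums to 144 but row 4 sums to 146.

Row 1: 47 + 33 + 41 + 23 = 144.
Row 2: 27 + 37 + 29 + 51 = 144.
Row 3: 21 + 43 + 35 + 45 = 144.
Row 4: 49 + 33 + 39 + 25 = 146.
Column 1: 47 + 27 + 21 + 49 = 144.
Column 2: 33 + 37 + 43 + 33 = 146.
Column 3: 41 + 29 + 35 + 39 = 144.
Column 4: 23 + 51 + 45 + 25 = 144.
Main diagonal: 47 + 37 + 35 + 25 = 144.
Anti-diagonal: 23 + 29 + 43 + 49 = 144.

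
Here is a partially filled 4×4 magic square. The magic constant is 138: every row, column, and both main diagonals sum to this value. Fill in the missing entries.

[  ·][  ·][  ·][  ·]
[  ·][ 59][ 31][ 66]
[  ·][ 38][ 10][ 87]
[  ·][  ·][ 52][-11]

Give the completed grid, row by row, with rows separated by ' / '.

Using row 2: 59 + 31 + 66 + ? → (2,1) = 138 − 156 = -18.
The remaining cell in row 3 is (3,1) = 138 − 135 = 3.
Column 3 must total 138; the given cells sum to 93, so (1,3) = 45.
Column 4 needs 138; the known cells sum to 142, so (1,4) = -4.
Main diagonal needs 138; the known cells sum to 58, so (1,1) = 80.
Anti-diagonal must total 138; the given cells sum to 65, so (4,1) = 73.
Row 1 must total 138; the given cells sum to 121, so (1,2) = 17.
Row 4: 73 + 52 + (-11) + ? = 138, so (4,2) = 24.

80 17 45 -4 / -18 59 31 66 / 3 38 10 87 / 73 24 52 -11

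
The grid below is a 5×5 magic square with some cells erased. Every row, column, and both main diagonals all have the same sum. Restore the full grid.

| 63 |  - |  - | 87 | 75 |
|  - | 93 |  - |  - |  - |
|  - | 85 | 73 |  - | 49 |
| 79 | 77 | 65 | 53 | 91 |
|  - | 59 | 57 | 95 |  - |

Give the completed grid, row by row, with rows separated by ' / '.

Row 4 is already complete: 79 + 77 + 65 + 53 + 91 = 365, so that is the magic constant.
The remaining cell in column 2 is (1,2) = 365 − 314 = 51.
Using main diagonal: 63 + 93 + 73 + 53 + ? → (5,5) = 365 − 282 = 83.
Row 1: 63 + 51 + 87 + 75 + ? = 365, so (1,3) = 89.
The remaining cell in row 5 is (5,1) = 365 − 294 = 71.
From column 3, 365 − (89 + 73 + 65 + 57) gives (2,3) = 81.
From column 5, 365 − (75 + 49 + 91 + 83) gives (2,5) = 67.
From anti-diagonal, 365 − (75 + 73 + 77 + 71) gives (2,4) = 69.
From row 2, 365 − (93 + 81 + 69 + 67) gives (2,1) = 55.
Column 1: 63 + 55 + 79 + 71 + ? = 365, so (3,1) = 97.
Column 4 needs 365; the known cells sum to 304, so (3,4) = 61.

63 51 89 87 75 / 55 93 81 69 67 / 97 85 73 61 49 / 79 77 65 53 91 / 71 59 57 95 83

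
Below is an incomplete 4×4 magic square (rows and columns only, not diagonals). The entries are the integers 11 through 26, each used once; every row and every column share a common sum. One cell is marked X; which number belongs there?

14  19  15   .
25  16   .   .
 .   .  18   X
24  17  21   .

The entries are 11 through 26, which sum to 296, so each line sums to 296/4 = 74.
Row 1 must total 74; the given cells sum to 48, so (1,4) = 26.
Row 4 must total 74; the given cells sum to 62, so (4,4) = 12.
Column 1: 14 + 25 + 24 + ? = 74, so (3,1) = 11.
Column 2: 19 + 16 + 17 + ? = 74, so (3,2) = 22.
The remaining cell in column 3 is (2,3) = 74 − 54 = 20.
Row 2 must total 74; the given cells sum to 61, so (2,4) = 13.
From row 3, 74 − (11 + 22 + 18) gives (3,4) = 23.

23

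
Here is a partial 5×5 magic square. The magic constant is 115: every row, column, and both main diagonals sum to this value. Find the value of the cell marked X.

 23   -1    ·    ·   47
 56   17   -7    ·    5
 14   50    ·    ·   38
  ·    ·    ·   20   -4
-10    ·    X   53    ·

2

Row 2: 56 + 17 + (-7) + 5 + ? = 115, so (2,4) = 44.
Column 1 needs 115; the known cells sum to 83, so (4,1) = 32.
Column 5 must total 115; the given cells sum to 86, so (5,5) = 29.
Main diagonal: 23 + 17 + 20 + 29 + ? = 115, so (3,3) = 26.
The remaining cell in anti-diagonal is (4,2) = 115 − 107 = 8.
From row 3, 115 − (14 + 50 + 26 + 38) gives (3,4) = -13.
The remaining cell in row 4 is (4,3) = 115 − 56 = 59.
Column 2: -1 + 17 + 50 + 8 + ? = 115, so (5,2) = 41.
Column 4 must total 115; the given cells sum to 104, so (1,4) = 11.
Row 1 needs 115; the known cells sum to 80, so (1,3) = 35.
Row 5: -10 + 41 + 53 + 29 + ? = 115, so (5,3) = 2.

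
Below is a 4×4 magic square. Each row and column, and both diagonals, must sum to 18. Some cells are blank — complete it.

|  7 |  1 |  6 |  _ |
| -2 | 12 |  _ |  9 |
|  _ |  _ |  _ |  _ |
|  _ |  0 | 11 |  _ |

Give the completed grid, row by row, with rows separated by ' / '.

7 1 6 4 / -2 12 -1 9 / 3 5 2 8 / 10 0 11 -3

Row 1 must total 18; the given cells sum to 14, so (1,4) = 4.
Row 2: -2 + 12 + 9 + ? = 18, so (2,3) = -1.
Column 2: 1 + 12 + 0 + ? = 18, so (3,2) = 5.
Column 3: 6 + (-1) + 11 + ? = 18, so (3,3) = 2.
The remaining cell in main diagonal is (4,4) = 18 − 21 = -3.
From anti-diagonal, 18 − (4 + (-1) + 5) gives (4,1) = 10.
From column 1, 18 − (7 + (-2) + 10) gives (3,1) = 3.
Column 4: 4 + 9 + (-3) + ? = 18, so (3,4) = 8.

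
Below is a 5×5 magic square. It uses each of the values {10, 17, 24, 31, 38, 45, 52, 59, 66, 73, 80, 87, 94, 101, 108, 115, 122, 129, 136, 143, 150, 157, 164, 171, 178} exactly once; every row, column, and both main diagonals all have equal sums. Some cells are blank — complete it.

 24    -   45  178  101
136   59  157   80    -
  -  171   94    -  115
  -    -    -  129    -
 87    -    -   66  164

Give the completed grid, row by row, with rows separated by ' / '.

24 122 45 178 101 / 136 59 157 80 38 / 73 171 94 17 115 / 150 108 31 129 52 / 87 10 143 66 164

The 25 entries sum to 2350, so each line sums to 2350/5 = 470.
From row 1, 470 − (24 + 45 + 178 + 101) gives (1,2) = 122.
Row 2 needs 470; the known cells sum to 432, so (2,5) = 38.
Column 4 needs 470; the known cells sum to 453, so (3,4) = 17.
Column 5 needs 470; the known cells sum to 418, so (4,5) = 52.
The remaining cell in anti-diagonal is (4,2) = 470 − 362 = 108.
Row 3: 171 + 94 + 17 + 115 + ? = 470, so (3,1) = 73.
Using column 1: 24 + 136 + 73 + 87 + ? → (4,1) = 470 − 320 = 150.
Column 2 must total 470; the given cells sum to 460, so (5,2) = 10.
Row 4 must total 470; the given cells sum to 439, so (4,3) = 31.
Row 5: 87 + 10 + 66 + 164 + ? = 470, so (5,3) = 143.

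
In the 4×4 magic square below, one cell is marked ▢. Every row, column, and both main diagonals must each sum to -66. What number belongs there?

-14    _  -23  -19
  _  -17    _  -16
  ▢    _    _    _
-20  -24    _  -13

-11

Using row 1: -14 + (-23) + (-19) + ? → (1,2) = -66 − (-56) = -10.
Row 4 must total -66; the given cells sum to -57, so (4,3) = -9.
The remaining cell in column 2 is (3,2) = -66 − (-51) = -15.
From column 4, -66 − (-19 + (-16) + (-13)) gives (3,4) = -18.
Using main diagonal: -14 + (-17) + (-13) + ? → (3,3) = -66 − (-44) = -22.
Using anti-diagonal: -19 + (-15) + (-20) + ? → (2,3) = -66 − (-54) = -12.
Row 2 needs -66; the known cells sum to -45, so (2,1) = -21.
Row 3 needs -66; the known cells sum to -55, so (3,1) = -11.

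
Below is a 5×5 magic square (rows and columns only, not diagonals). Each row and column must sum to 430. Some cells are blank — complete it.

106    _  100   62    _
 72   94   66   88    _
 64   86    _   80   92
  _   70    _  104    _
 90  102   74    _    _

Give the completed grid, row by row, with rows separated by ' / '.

106 78 100 62 84 / 72 94 66 88 110 / 64 86 108 80 92 / 98 70 82 104 76 / 90 102 74 96 68

Row 2 needs 430; the known cells sum to 320, so (2,5) = 110.
The remaining cell in row 3 is (3,3) = 430 − 322 = 108.
Column 1 needs 430; the known cells sum to 332, so (4,1) = 98.
Column 2 needs 430; the known cells sum to 352, so (1,2) = 78.
Column 3 needs 430; the known cells sum to 348, so (4,3) = 82.
Column 4 must total 430; the given cells sum to 334, so (5,4) = 96.
Row 1: 106 + 78 + 100 + 62 + ? = 430, so (1,5) = 84.
Using row 4: 98 + 70 + 82 + 104 + ? → (4,5) = 430 − 354 = 76.
From row 5, 430 − (90 + 102 + 74 + 96) gives (5,5) = 68.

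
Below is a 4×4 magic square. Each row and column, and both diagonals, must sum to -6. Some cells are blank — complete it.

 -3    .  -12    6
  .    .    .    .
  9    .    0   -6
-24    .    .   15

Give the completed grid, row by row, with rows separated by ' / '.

The remaining cell in row 1 is (1,2) = -6 − (-9) = 3.
Row 3 needs -6; the known cells sum to 3, so (3,2) = -9.
The remaining cell in column 1 is (2,1) = -6 − (-18) = 12.
Using column 4: 6 + (-6) + 15 + ? → (2,4) = -6 − 15 = -21.
From main diagonal, -6 − (-3 + 0 + 15) gives (2,2) = -18.
Anti-diagonal needs -6; the known cells sum to -27, so (2,3) = 21.
Column 2 must total -6; the given cells sum to -24, so (4,2) = 18.
Using column 3: -12 + 21 + 0 + ? → (4,3) = -6 − 9 = -15.

-3 3 -12 6 / 12 -18 21 -21 / 9 -9 0 -6 / -24 18 -15 15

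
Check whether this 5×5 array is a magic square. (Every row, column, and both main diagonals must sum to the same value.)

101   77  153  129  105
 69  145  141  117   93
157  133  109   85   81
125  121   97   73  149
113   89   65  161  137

Yes

Row 1: 101 + 77 + 153 + 129 + 105 = 565.
Row 2: 69 + 145 + 141 + 117 + 93 = 565.
Row 3: 157 + 133 + 109 + 85 + 81 = 565.
Row 4: 125 + 121 + 97 + 73 + 149 = 565.
Row 5: 113 + 89 + 65 + 161 + 137 = 565.
Column 1: 101 + 69 + 157 + 125 + 113 = 565.
Column 2: 77 + 145 + 133 + 121 + 89 = 565.
Column 3: 153 + 141 + 109 + 97 + 65 = 565.
Column 4: 129 + 117 + 85 + 73 + 161 = 565.
Column 5: 105 + 93 + 81 + 149 + 137 = 565.
Main diagonal: 101 + 145 + 109 + 73 + 137 = 565.
Anti-diagonal: 105 + 117 + 109 + 121 + 113 = 565.
All lines sum to 565.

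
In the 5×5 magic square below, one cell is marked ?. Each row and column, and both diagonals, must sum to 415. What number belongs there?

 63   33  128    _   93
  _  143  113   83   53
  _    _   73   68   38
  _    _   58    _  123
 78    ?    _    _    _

48

Row 1: 63 + 33 + 128 + 93 + ? = 415, so (1,4) = 98.
From row 2, 415 − (143 + 113 + 83 + 53) gives (2,1) = 23.
From column 3, 415 − (128 + 113 + 73 + 58) gives (5,3) = 43.
Using column 5: 93 + 53 + 38 + 123 + ? → (5,5) = 415 − 307 = 108.
From main diagonal, 415 − (63 + 143 + 73 + 108) gives (4,4) = 28.
Anti-diagonal needs 415; the known cells sum to 327, so (4,2) = 88.
The remaining cell in row 4 is (4,1) = 415 − 297 = 118.
Column 1 needs 415; the known cells sum to 282, so (3,1) = 133.
The remaining cell in column 4 is (5,4) = 415 − 277 = 138.
Row 3 needs 415; the known cells sum to 312, so (3,2) = 103.
Row 5 needs 415; the known cells sum to 367, so (5,2) = 48.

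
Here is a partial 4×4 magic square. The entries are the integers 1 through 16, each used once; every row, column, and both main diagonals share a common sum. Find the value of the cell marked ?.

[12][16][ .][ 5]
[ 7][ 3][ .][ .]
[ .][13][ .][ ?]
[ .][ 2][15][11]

The entries are 1 through 16, which sum to 136, so each line sums to 136/4 = 34.
Row 1 must total 34; the given cells sum to 33, so (1,3) = 1.
Row 4 must total 34; the given cells sum to 28, so (4,1) = 6.
From column 1, 34 − (12 + 7 + 6) gives (3,1) = 9.
From main diagonal, 34 − (12 + 3 + 11) gives (3,3) = 8.
The remaining cell in anti-diagonal is (2,3) = 34 − 24 = 10.
The remaining cell in row 2 is (2,4) = 34 − 20 = 14.
The remaining cell in row 3 is (3,4) = 34 − 30 = 4.

4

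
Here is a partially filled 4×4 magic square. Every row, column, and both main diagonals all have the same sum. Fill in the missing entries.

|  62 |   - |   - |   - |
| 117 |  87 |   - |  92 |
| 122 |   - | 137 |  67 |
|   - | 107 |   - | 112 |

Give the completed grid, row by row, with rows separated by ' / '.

Main diagonal is already complete: 62 + 87 + 137 + 112 = 398, so that is the magic constant.
Row 2 must total 398; the given cells sum to 296, so (2,3) = 102.
From row 3, 398 − (122 + 137 + 67) gives (3,2) = 72.
Column 1 must total 398; the given cells sum to 301, so (4,1) = 97.
Column 2 must total 398; the given cells sum to 266, so (1,2) = 132.
Column 4 needs 398; the known cells sum to 271, so (1,4) = 127.
Row 1: 62 + 132 + 127 + ? = 398, so (1,3) = 77.
From row 4, 398 − (97 + 107 + 112) gives (4,3) = 82.

62 132 77 127 / 117 87 102 92 / 122 72 137 67 / 97 107 82 112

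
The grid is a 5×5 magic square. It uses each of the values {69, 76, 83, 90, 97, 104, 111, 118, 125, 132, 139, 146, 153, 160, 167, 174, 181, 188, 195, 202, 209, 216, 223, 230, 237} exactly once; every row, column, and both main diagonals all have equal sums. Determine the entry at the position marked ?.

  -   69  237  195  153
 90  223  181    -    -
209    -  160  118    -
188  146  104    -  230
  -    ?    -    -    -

125

The 25 entries sum to 3825, so each line sums to 3825/5 = 765.
Using row 1: 69 + 237 + 195 + 153 + ? → (1,1) = 765 − 654 = 111.
Row 4 needs 765; the known cells sum to 668, so (4,4) = 97.
From column 1, 765 − (111 + 90 + 209 + 188) gives (5,1) = 167.
Column 3: 237 + 181 + 160 + 104 + ? = 765, so (5,3) = 83.
Main diagonal: 111 + 223 + 160 + 97 + ? = 765, so (5,5) = 174.
Anti-diagonal must total 765; the given cells sum to 626, so (2,4) = 139.
Row 2 must total 765; the given cells sum to 633, so (2,5) = 132.
From column 4, 765 − (195 + 139 + 118 + 97) gives (5,4) = 216.
Using column 5: 153 + 132 + 230 + 174 + ? → (3,5) = 765 − 689 = 76.
From row 3, 765 − (209 + 160 + 118 + 76) gives (3,2) = 202.
Row 5 must total 765; the given cells sum to 640, so (5,2) = 125.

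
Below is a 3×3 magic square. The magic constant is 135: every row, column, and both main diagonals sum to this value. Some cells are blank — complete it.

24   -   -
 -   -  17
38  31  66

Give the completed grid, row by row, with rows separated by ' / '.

24 59 52 / 73 45 17 / 38 31 66

Column 1: 24 + 38 + ? = 135, so (2,1) = 73.
The remaining cell in column 3 is (1,3) = 135 − 83 = 52.
The remaining cell in main diagonal is (2,2) = 135 − 90 = 45.
Row 1: 24 + 52 + ? = 135, so (1,2) = 59.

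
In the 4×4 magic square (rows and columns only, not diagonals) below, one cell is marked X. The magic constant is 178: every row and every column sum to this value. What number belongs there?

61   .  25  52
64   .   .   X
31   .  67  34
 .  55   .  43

Row 1 must total 178; the given cells sum to 138, so (1,2) = 40.
The remaining cell in row 3 is (3,2) = 178 − 132 = 46.
Column 1 must total 178; the given cells sum to 156, so (4,1) = 22.
Using column 2: 40 + 46 + 55 + ? → (2,2) = 178 − 141 = 37.
Column 4: 52 + 34 + 43 + ? = 178, so (2,4) = 49.

49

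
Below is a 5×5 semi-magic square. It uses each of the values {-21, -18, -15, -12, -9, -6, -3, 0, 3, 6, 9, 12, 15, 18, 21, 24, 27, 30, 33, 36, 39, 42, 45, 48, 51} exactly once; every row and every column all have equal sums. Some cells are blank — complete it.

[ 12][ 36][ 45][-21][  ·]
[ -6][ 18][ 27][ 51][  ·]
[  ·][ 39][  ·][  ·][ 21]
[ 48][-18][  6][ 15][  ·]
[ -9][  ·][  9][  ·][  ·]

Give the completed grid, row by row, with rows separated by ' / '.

12 36 45 -21 3 / -6 18 27 51 -15 / 30 39 -12 -3 21 / 48 -18 6 15 24 / -9 0 9 33 42

The 25 entries sum to 375, so each line sums to 375/5 = 75.
Row 1 must total 75; the given cells sum to 72, so (1,5) = 3.
From row 2, 75 − (-6 + 18 + 27 + 51) gives (2,5) = -15.
Row 4: 48 + (-18) + 6 + 15 + ? = 75, so (4,5) = 24.
The remaining cell in column 1 is (3,1) = 75 − 45 = 30.
From column 2, 75 − (36 + 18 + 39 + (-18)) gives (5,2) = 0.
Using column 3: 45 + 27 + 6 + 9 + ? → (3,3) = 75 − 87 = -12.
Column 5 needs 75; the known cells sum to 33, so (5,5) = 42.
Row 3 needs 75; the known cells sum to 78, so (3,4) = -3.
Row 5: -9 + 0 + 9 + 42 + ? = 75, so (5,4) = 33.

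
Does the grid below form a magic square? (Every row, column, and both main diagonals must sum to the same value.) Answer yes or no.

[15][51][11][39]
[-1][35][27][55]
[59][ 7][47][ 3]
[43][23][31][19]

Yes

Row 1: 15 + 51 + 11 + 39 = 116.
Row 2: -1 + 35 + 27 + 55 = 116.
Row 3: 59 + 7 + 47 + 3 = 116.
Row 4: 43 + 23 + 31 + 19 = 116.
Column 1: 15 + (-1) + 59 + 43 = 116.
Column 2: 51 + 35 + 7 + 23 = 116.
Column 3: 11 + 27 + 47 + 31 = 116.
Column 4: 39 + 55 + 3 + 19 = 116.
Main diagonal: 15 + 35 + 47 + 19 = 116.
Anti-diagonal: 39 + 27 + 7 + 43 = 116.
All lines sum to 116.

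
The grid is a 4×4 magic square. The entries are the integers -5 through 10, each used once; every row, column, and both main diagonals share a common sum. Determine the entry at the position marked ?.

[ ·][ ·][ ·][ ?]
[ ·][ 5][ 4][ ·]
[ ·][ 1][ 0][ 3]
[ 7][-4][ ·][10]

-2

The entries are -5 through 10, which sum to 40, so each line sums to 40/4 = 10.
Row 3: 1 + 0 + 3 + ? = 10, so (3,1) = 6.
The remaining cell in row 4 is (4,3) = 10 − 13 = -3.
Column 2 must total 10; the given cells sum to 2, so (1,2) = 8.
From column 3, 10 − (4 + 0 + (-3)) gives (1,3) = 9.
Using main diagonal: 5 + 0 + 10 + ? → (1,1) = 10 − 15 = -5.
Anti-diagonal needs 10; the known cells sum to 12, so (1,4) = -2.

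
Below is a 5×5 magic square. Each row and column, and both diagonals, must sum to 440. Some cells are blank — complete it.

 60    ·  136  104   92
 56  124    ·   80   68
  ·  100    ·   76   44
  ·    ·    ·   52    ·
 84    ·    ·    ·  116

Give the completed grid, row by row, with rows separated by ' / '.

Row 1 must total 440; the given cells sum to 392, so (1,2) = 48.
Row 2 must total 440; the given cells sum to 328, so (2,3) = 112.
Using column 4: 104 + 80 + 76 + 52 + ? → (5,4) = 440 − 312 = 128.
Column 5 needs 440; the known cells sum to 320, so (4,5) = 120.
Using main diagonal: 60 + 124 + 52 + 116 + ? → (3,3) = 440 − 352 = 88.
Anti-diagonal must total 440; the given cells sum to 344, so (4,2) = 96.
Row 3 must total 440; the given cells sum to 308, so (3,1) = 132.
Column 1: 60 + 56 + 132 + 84 + ? = 440, so (4,1) = 108.
Column 2: 48 + 124 + 100 + 96 + ? = 440, so (5,2) = 72.
Row 4: 108 + 96 + 52 + 120 + ? = 440, so (4,3) = 64.
The remaining cell in row 5 is (5,3) = 440 − 400 = 40.

60 48 136 104 92 / 56 124 112 80 68 / 132 100 88 76 44 / 108 96 64 52 120 / 84 72 40 128 116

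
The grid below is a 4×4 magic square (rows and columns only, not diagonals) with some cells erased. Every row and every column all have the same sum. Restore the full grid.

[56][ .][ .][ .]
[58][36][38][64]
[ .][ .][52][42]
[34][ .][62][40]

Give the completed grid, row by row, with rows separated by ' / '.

56 46 44 50 / 58 36 38 64 / 48 54 52 42 / 34 60 62 40

Row 2 is already complete: 58 + 36 + 38 + 64 = 196, so that is the magic constant.
Row 4 needs 196; the known cells sum to 136, so (4,2) = 60.
Column 1: 56 + 58 + 34 + ? = 196, so (3,1) = 48.
The remaining cell in column 3 is (1,3) = 196 − 152 = 44.
The remaining cell in column 4 is (1,4) = 196 − 146 = 50.
Row 1 needs 196; the known cells sum to 150, so (1,2) = 46.
From row 3, 196 − (48 + 52 + 42) gives (3,2) = 54.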